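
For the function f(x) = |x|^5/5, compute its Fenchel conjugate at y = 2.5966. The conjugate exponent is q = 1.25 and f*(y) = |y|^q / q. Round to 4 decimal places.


The conjugate exponent q satisfies 1/p + 1/q = 1.
p = 5, so q = 5/(5 - 1) = 1.25
|y|^q = 2.5966^1.25 = 3.2961
f*(2.5966) = 3.2961 / 1.25 = 2.6369


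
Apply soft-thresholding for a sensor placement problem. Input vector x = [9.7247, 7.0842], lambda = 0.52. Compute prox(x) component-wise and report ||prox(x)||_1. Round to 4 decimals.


Soft-thresholding with lambda = 0.52:
prox(9.7247) = sign(9.7247)*max(|9.7247| - 0.52, 0) = 9.2047
prox(7.0842) = sign(7.0842)*max(|7.0842| - 0.52, 0) = 6.5642
prox(x) = [9.2047, 6.5642]
||prox(x)||_1 = 9.2047 + 6.5642 = 15.7689


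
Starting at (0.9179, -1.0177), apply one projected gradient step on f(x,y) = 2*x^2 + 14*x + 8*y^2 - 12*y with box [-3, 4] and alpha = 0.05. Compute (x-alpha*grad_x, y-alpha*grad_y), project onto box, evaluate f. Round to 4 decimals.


Step 1: Compute gradient at (0.9179, -1.0177).
grad_x = 2*2*0.9179 + 14 = 17.6716
grad_y = 2*8*-1.0177 - 12 = -28.2832
Step 2: Gradient step.
x_raw = 0.9179 - 0.05*17.6716 = 0.0343
y_raw = -1.0177 - 0.05*-28.2832 = 0.3965
Step 3: Project onto [-3, 4].
x_proj = clip(0.0343) = 0.0343
y_proj = clip(0.3965) = 0.3965
Step 4: Evaluate f.
f(0.0343, 0.3965) = -3.0172


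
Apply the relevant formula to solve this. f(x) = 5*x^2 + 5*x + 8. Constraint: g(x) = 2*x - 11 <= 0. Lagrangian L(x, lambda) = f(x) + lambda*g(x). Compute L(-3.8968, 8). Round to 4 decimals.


Step 1: Evaluate f(x).
f(-3.8968) = 5*(-3.8968)^2 + 5*(-3.8968) + 8 = 64.4413
Step 2: Evaluate g(x).
g(-3.8968) = 2*-3.8968 - 11 = -18.7936
Step 3: Compute Lagrangian.
L = 64.4413 + 8*-18.7936 = -85.9075


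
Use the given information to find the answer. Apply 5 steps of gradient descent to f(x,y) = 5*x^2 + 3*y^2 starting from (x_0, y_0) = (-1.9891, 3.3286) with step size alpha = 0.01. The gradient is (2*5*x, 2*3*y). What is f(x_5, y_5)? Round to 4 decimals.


Gradient descent on f(x,y) = 5*x^2 + 3*y^2.
Starting point: (-1.9891, 3.3286), alpha = 0.01
Step 1: grad_x = 2*5*-1.9891 = -19.891, grad_y = 2*3*3.3286 = 19.9716
  x_1 = -1.9891 - 0.01*-19.891 = -1.7902
  y_1 = 3.3286 - 0.01*19.9716 = 3.1289
Step 2: grad_x = 2*5*-1.7902 = -17.9019, grad_y = 2*3*3.1289 = 18.7733
  x_2 = -1.7902 - 0.01*-17.9019 = -1.6112
  y_2 = 3.1289 - 0.01*18.7733 = 2.9412
Step 3: grad_x = 2*5*-1.6112 = -16.1117, grad_y = 2*3*2.9412 = 17.6469
  x_3 = -1.6112 - 0.01*-16.1117 = -1.4501
  y_3 = 2.9412 - 0.01*17.6469 = 2.7647
Step 4: grad_x = 2*5*-1.4501 = -14.5005, grad_y = 2*3*2.7647 = 16.5881
  x_4 = -1.4501 - 0.01*-14.5005 = -1.305
  y_4 = 2.7647 - 0.01*16.5881 = 2.5988
Step 5: grad_x = 2*5*-1.305 = -13.0505, grad_y = 2*3*2.5988 = 15.5928
  x_5 = -1.305 - 0.01*-13.0505 = -1.1745
  y_5 = 2.5988 - 0.01*15.5928 = 2.4429
f(-1.1745, 2.4429) = 5*(-1.1745)^2 + 3*2.4429^2 = 24.8006


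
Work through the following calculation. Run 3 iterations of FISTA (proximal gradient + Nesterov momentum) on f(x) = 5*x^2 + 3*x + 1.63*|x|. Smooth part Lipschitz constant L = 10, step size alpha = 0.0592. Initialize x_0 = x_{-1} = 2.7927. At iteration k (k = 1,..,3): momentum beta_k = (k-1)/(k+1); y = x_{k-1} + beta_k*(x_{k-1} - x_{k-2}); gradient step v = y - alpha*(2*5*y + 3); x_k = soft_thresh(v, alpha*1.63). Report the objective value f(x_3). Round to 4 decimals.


FISTA on f(x) = 5*x^2 + 3*x + 1.63*|x|
L = 10, alpha = 0.0592
Iteration 1: beta = 0.0, y = 2.7927 + 0.0*(2.7927 - 2.7927) = 2.7927
  grad(y) = 30.927, v = y - alpha*grad = 0.9618
  prox(v) = soft_thresh(0.9618, 0.0965) = 0.8653
Iteration 2: beta = 0.3333, y = 0.8653 + 0.3333*(0.8653 - 2.7927) = 0.2229
  grad(y) = 5.2287, v = y - alpha*grad = -0.0867
  prox(v) = soft_thresh(-0.0867, 0.0965) = 0.0
Iteration 3: beta = 0.5, y = 0.0 + 0.5*(0.0 - 0.8653) = -0.4327
  grad(y) = -1.3266, v = y - alpha*grad = -0.3541
  prox(v) = soft_thresh(-0.3541, 0.0965) = -0.2576
f(x_3) = 5*(-0.2576)^2 + 3*(-0.2576) + 1.63*|-0.2576| = -0.0211


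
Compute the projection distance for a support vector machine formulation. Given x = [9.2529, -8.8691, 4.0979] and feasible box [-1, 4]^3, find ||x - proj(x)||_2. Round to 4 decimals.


Project each component onto [-1, 4].
clip(9.2529) = 4.0, clip(-8.8691) = -1.0, clip(4.0979) = 4.0
Projection = [4.0, -1.0, 4.0]
Squared diffs: [27.593, 61.9227, 0.0096]
Distance = sqrt(89.5253) = 9.4618


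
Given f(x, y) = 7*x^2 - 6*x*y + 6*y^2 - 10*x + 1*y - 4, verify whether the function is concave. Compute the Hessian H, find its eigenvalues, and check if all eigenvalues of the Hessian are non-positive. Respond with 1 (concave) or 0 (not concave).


The Hessian of f(x,y) = 7*x^2 - 6*x*y + 6*y^2 - 10*x + 1*y - 4 is:
H = [[14, -6], [-6, 12]]
Trace = 14 + 12 = 26
Determinant = 14*12 - (-6)^2 = 132
Discriminant = (26)^2 - 4*132 = 148.0
Eigenvalues: lambda_1 = 6.9172, lambda_2 = 19.0828
The function is not concave.

0


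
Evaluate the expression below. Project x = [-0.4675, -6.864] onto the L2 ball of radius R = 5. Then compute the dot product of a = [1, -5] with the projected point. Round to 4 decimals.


Step 1: Compute ||x|| (intermediates to 6 decimals).
||x|| = sqrt((-0.4675)^2 + (-6.864)^2) = 6.879902
Step 2: Project.
Since ||x|| > R, scale = R/||x|| = 5/6.879902 = 0.726755, proj(x) = scale * x
proj(x) = [-0.339758, -4.988446]
Step 3: Dot product.
a^T * proj(x) = 1*(-0.339758) - 5*(-4.988446) = 24.6025


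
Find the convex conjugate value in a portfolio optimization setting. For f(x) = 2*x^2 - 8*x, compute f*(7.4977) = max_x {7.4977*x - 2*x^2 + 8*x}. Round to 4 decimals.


f*(y) = sup_x {y*x - a*x^2 - b*x} = sup_x {(y-b)*x - a*x^2}
FOC: (y - b) - 2a*x = 0 => x* = (y - b)/(2a)
x* = (7.4977 + 8)/(2*2) = 3.8744
f*(7.4977) = (y-b)^2/(4a) = (7.4977 + 8)^2/(4*2)
= 240.1787/8 = 30.0223


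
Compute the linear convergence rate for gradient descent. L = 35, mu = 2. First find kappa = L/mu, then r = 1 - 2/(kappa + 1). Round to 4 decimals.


Step 1: Compute the condition number.
kappa = L/mu = 35/2 = 17.5
Step 2: Compute the convergence rate.
r = 1 - 2/(kappa + 1) = 1 - 2*mu/(L + mu) = (L - mu)/(L + mu) = 33/37 = 0.8919


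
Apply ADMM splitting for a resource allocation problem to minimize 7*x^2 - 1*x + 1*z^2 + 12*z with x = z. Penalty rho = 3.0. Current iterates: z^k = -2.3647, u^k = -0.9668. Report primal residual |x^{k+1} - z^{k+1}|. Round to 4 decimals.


ADMM iteration with rho = 3.0, z^k = -2.3647, u^k = -0.9668
Step 1: x-update.
Minimize 7*x^2 - 1*x + (3.0/2)*(x + 2.3647 - 0.9668)^2
FOC: (2*7 + 3.0)*x = 1 + 3.0*(-2.3647 + 0.9668)
x^{k+1} = -0.1879
Step 2: z-update.
Minimize 1*z^2 + 12*z + (3.0/2)*(-0.1879 - z - 0.9668)^2
FOC: (2*1 + 3.0)*z = -12 + 3.0*(-0.1879 - 0.9668)
z^{k+1} = -3.0928
Step 3: u-update.
u^{k+1} = -0.9668 - 0.1879 + 3.0928 = 1.9381
Step 4: Primal residual = |-0.1879 + 3.0928| = 2.9049


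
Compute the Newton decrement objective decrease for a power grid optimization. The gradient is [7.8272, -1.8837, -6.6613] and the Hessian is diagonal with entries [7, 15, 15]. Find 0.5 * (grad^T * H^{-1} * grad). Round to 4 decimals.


Step 1: H is diagonal, so H^(-1) * g = [1.1182, -0.1256, -0.4441].
Step 2: g^T H^(-1) g = sum_i g_i^2 / H_ii
  = (7.8272)^2/7 + (-1.8837)^2/15 + (-6.6613)^2/15
  = 8.7522 + 0.2366 + 2.9582 = 11.9469
Step 3: Objective decrease = 0.5 * g^T H^(-1) g = 5.9735


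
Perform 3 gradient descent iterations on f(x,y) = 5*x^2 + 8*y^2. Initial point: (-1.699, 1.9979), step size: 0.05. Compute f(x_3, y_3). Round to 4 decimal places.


Gradient descent on f(x,y) = 5*x^2 + 8*y^2.
Starting point: (-1.699, 1.9979), alpha = 0.05
Step 1: grad_x = 2*5*-1.699 = -16.99, grad_y = 2*8*1.9979 = 31.9664
  x_1 = -1.699 - 0.05*-16.99 = -0.8495
  y_1 = 1.9979 - 0.05*31.9664 = 0.3996
Step 2: grad_x = 2*5*-0.8495 = -8.495, grad_y = 2*8*0.3996 = 6.3933
  x_2 = -0.8495 - 0.05*-8.495 = -0.4248
  y_2 = 0.3996 - 0.05*6.3933 = 0.0799
Step 3: grad_x = 2*5*-0.4248 = -4.2475, grad_y = 2*8*0.0799 = 1.2787
  x_3 = -0.4248 - 0.05*-4.2475 = -0.2124
  y_3 = 0.0799 - 0.05*1.2787 = 0.016
f(-0.2124, 0.016) = 5*(-0.2124)^2 + 8*0.016^2 = 0.2276


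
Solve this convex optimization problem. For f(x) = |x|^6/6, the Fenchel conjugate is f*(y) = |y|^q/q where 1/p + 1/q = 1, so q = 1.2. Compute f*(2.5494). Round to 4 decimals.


The conjugate exponent q satisfies 1/p + 1/q = 1.
p = 6, so q = 6/(6 - 1) = 1.2
|y|^q = 2.5494^1.2 = 3.0742
f*(2.5494) = 3.0742 / 1.2 = 2.5618


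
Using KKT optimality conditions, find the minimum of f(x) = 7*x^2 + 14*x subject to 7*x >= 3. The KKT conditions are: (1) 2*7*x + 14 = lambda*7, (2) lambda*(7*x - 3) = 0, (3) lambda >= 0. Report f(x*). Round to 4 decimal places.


Step 1: Try lambda = 0 (constraint inactive).
x_unc = -14/(2*7) = -1.0
Check: 7*-1.0 = -7.0 < 3 -- violated!
Step 2: Constraint must be active: 7*x = 3
x* = 3/7 = 0.4286 (rounded; the exact value 3/7 is used below)
lambda = (2*7*(3/7) + 14)/7 = 2.8571
Step 3: Compute optimal value.
f(x*) = 7*(3/7)^2 + 14*(3/7) = 7.2857


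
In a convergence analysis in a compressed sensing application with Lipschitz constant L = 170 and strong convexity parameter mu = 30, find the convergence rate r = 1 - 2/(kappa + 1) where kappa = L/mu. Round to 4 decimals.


Step 1: Compute the condition number.
kappa = L/mu = 170/30 = 5.6667
Step 2: Compute the convergence rate.
r = 1 - 2/(kappa + 1) = 1 - 2*mu/(L + mu) = (L - mu)/(L + mu) = 140/200 = 0.7


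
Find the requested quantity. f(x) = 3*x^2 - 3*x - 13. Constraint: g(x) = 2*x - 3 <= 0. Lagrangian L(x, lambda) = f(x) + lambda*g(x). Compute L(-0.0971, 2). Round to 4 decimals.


Step 1: Evaluate f(x).
f(-0.0971) = 3*(-0.0971)^2 - 3*(-0.0971) - 13 = -12.6804
Step 2: Evaluate g(x).
g(-0.0971) = 2*-0.0971 - 3 = -3.1942
Step 3: Compute Lagrangian.
L = -12.6804 + 2*-3.1942 = -19.0688


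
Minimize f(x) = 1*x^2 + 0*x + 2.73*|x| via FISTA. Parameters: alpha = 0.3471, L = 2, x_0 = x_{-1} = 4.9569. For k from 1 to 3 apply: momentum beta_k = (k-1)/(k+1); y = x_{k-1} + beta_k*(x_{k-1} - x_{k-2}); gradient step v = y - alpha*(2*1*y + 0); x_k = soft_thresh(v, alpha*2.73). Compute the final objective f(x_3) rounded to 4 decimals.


FISTA on f(x) = 1*x^2 + 0*x + 2.73*|x|
L = 2, alpha = 0.3471
Iteration 1: beta = 0.0, y = 4.9569 + 0.0*(4.9569 - 4.9569) = 4.9569
  grad(y) = 9.9138, v = y - alpha*grad = 1.5158
  prox(v) = soft_thresh(1.5158, 0.9476) = 0.5682
Iteration 2: beta = 0.3333, y = 0.5682 + 0.3333*(0.5682 - 4.9569) = -0.8947
  grad(y) = -1.7893, v = y - alpha*grad = -0.2736
  prox(v) = soft_thresh(-0.2736, 0.9476) = 0.0
Iteration 3: beta = 0.5, y = 0.0 + 0.5*(0.0 - 0.5682) = -0.2841
  grad(y) = -0.5682, v = y - alpha*grad = -0.0869
  prox(v) = soft_thresh(-0.0869, 0.9476) = 0.0
f(x_3) = 1*0.0^2 + 0*0.0 + 2.73*|0.0| = 0.0


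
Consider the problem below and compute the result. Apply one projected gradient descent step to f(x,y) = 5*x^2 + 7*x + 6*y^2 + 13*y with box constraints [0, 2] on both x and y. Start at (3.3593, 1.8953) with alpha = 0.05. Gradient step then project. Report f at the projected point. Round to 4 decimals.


Step 1: Compute gradient at (3.3593, 1.8953).
grad_x = 2*5*3.3593 + 7 = 40.593
grad_y = 2*6*1.8953 + 13 = 35.7436
Step 2: Gradient step.
x_raw = 3.3593 - 0.05*40.593 = 1.3297
y_raw = 1.8953 - 0.05*35.7436 = 0.1081
Step 3: Project onto [0, 2].
x_proj = clip(1.3297) = 1.3297
y_proj = clip(0.1081) = 0.1081
Step 4: Evaluate f.
f(1.3297, 0.1081) = 19.6231


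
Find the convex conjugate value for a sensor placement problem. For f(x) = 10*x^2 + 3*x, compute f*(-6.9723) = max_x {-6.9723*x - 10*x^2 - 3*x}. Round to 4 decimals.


f*(y) = sup_x {y*x - a*x^2 - b*x} = sup_x {(y-b)*x - a*x^2}
FOC: (y - b) - 2a*x = 0 => x* = (y - b)/(2a)
x* = (-6.9723 - 3)/(2*10) = -0.4986
f*(-6.9723) = (y-b)^2/(4a) = (-6.9723 - 3)^2/(4*10)
= 99.4468/40 = 2.4862


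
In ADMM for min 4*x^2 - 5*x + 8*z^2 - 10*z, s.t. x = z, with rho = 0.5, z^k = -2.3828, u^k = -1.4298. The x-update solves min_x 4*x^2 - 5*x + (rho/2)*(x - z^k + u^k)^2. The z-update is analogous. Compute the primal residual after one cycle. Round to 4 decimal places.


ADMM iteration with rho = 0.5, z^k = -2.3828, u^k = -1.4298
Step 1: x-update.
Minimize 4*x^2 - 5*x + (0.5/2)*(x + 2.3828 - 1.4298)^2
FOC: (2*4 + 0.5)*x = 5 + 0.5*(-2.3828 + 1.4298)
x^{k+1} = 0.5322
Step 2: z-update.
Minimize 8*z^2 - 10*z + (0.5/2)*(0.5322 - z - 1.4298)^2
FOC: (2*8 + 0.5)*z = 10 + 0.5*(0.5322 - 1.4298)
z^{k+1} = 0.5789
Step 3: u-update.
u^{k+1} = -1.4298 + 0.5322 - 0.5789 = -1.4765
Step 4: Primal residual = |0.5322 - 0.5789| = 0.0467


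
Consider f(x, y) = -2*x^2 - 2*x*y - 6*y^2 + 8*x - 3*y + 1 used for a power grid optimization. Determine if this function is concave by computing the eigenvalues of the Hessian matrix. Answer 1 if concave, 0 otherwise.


The Hessian of f(x,y) = -2*x^2 - 2*x*y - 6*y^2 + 8*x - 3*y + 1 is:
H = [[-4, -2], [-2, -12]]
Trace = -4 - 12 = -16
Determinant = -4*-12 - (-2)^2 = 44
Discriminant = (-16)^2 - 4*44 = 80.0
Eigenvalues: lambda_1 = -12.4721, lambda_2 = -3.5279
The function is concave.

1


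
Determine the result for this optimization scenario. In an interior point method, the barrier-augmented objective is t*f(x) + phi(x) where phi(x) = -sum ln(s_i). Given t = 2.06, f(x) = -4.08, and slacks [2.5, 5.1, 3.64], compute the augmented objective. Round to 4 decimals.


Step 1: Compute log-barrier.
ln values: [0.9163, 1.6292, 1.292]
phi = -(0.9163 + 1.6292 + 1.292) = -3.8375
Step 2: Compute augmented objective.
t*f(x) = 2.06*-4.08 = -8.4048
Total = -8.4048 - 3.8375 = -12.2423


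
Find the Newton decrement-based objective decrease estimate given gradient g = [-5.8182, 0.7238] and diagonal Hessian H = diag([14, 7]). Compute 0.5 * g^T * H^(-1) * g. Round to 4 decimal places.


Step 1: H is diagonal, so H^(-1) * g = [-0.4156, 0.1034].
Step 2: g^T H^(-1) g = sum_i g_i^2 / H_ii
  = (-5.8182)^2/14 + (0.7238)^2/7
  = 2.418 + 0.0748 = 2.4928
Step 3: Objective decrease = 0.5 * g^T H^(-1) g = 1.2464


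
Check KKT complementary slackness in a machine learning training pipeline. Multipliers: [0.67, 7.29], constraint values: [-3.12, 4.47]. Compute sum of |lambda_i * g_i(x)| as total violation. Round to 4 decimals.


KKT complementary slackness check:
lambda_1 * g_1 = 0.67 * -3.12 = -2.0904
lambda_2 * g_2 = 7.29 * 4.47 = 32.5863
Total violation = 2.0904 + 32.5863 = 34.6767


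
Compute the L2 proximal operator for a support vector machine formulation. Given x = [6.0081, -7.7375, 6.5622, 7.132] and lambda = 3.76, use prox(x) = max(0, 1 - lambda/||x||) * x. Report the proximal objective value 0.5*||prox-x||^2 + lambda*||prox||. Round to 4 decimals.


Step 1: Compute ||x||.
||x|| = 13.7802
Step 2: Compute scaling factor.
scale = max(0, 1 - 3.76/13.7802) = 0.7271
Step 3: prox(x) = [4.3688, -5.6263, 4.7717, 5.186]
||prox(x)|| = 10.0202
Step 4: Proximal objective.
0.5*||prox-x||^2 = 7.0688
lambda*||prox|| = 37.676
Total = 44.7448


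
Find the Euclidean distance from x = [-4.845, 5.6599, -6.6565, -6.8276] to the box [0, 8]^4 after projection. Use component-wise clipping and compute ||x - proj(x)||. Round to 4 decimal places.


Project each component onto [0, 8].
clip(-4.845) = 0.0, clip(5.6599) = 5.6599, clip(-6.6565) = 0.0, clip(-6.8276) = 0.0
Projection = [0.0, 5.6599, 0.0, 0.0]
Squared diffs: [23.474, 0.0, 44.309, 46.6161]
Distance = sqrt(114.3991) = 10.6958


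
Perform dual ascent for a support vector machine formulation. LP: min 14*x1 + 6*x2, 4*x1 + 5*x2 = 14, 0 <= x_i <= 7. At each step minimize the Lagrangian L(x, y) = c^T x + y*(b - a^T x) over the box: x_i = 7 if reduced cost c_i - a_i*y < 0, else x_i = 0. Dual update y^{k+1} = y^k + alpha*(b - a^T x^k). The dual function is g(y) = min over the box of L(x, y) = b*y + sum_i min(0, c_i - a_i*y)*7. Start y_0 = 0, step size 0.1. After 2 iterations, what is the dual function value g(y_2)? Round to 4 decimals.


Dual ascent for LP: min 14*x1 + 6*x2, 4*x1 + 5*x2 = 14, 0 <= x_i <= 7
Step 1: y^k = 0.0, reduced costs: (14.0, 6.0)
  x^k = (0.0, 0.0), subgradient = b - a^T x = 14.0
  y^{k+1} = 0.0 + 0.1*14.0 = 1.4
Step 2: y^k = 1.4, reduced costs: (8.4, -1.0)
  x^k = (0.0, 7.0), subgradient = b - a^T x = -21.0
  y^{k+1} = 1.4 + 0.1*-21.0 = -0.7
Dual objective at y_2 = -0.7: reduced costs (16.8, 9.5), box minimizer x = (0.0, 0.0)
g(y_2) = b*y + (c1 - a1*y)*x1 + (c2 - a2*y)*x2 = 14*(-0.7) + 16.8*0.0 + 9.5*0.0 = -9.8 + 0.0 + 0.0 = -9.8


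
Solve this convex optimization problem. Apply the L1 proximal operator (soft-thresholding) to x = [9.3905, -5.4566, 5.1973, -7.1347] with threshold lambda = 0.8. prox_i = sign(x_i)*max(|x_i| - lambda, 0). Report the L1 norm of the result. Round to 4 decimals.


Soft-thresholding with lambda = 0.8:
prox(9.3905) = sign(9.3905)*max(|9.3905| - 0.8, 0) = 8.5905
prox(-5.4566) = sign(-5.4566)*max(|-5.4566| - 0.8, 0) = -4.6566
prox(5.1973) = sign(5.1973)*max(|5.1973| - 0.8, 0) = 4.3973
prox(-7.1347) = sign(-7.1347)*max(|-7.1347| - 0.8, 0) = -6.3347
prox(x) = [8.5905, -4.6566, 4.3973, -6.3347]
||prox(x)||_1 = 8.5905 + 4.6566 + 4.3973 + 6.3347 = 23.9791


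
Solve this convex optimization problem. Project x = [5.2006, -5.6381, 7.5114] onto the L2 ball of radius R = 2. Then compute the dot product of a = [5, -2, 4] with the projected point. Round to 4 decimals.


Step 1: Compute ||x|| (intermediates to 6 decimals).
||x|| = sqrt(5.2006^2 + (-5.6381)^2 + 7.5114^2) = 10.735713
Step 2: Project.
Since ||x|| > R, scale = R/||x|| = 2/10.735713 = 0.186294, proj(x) = scale * x
proj(x) = [0.968841, -1.050344, 1.399329]
Step 3: Dot product.
a^T * proj(x) = 5*0.968841 - 2*(-1.050344) + 4*1.399329 = 12.5422


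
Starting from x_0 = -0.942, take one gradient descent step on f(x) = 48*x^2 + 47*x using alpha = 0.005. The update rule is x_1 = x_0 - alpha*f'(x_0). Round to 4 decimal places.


We compute the gradient at x_0 and apply the update.
f'(x) = 96*x + 47
f'(-0.942) = 96*-0.942 + 47 = -43.432
x_1 = -0.942 - 0.005*-43.432 = -0.7248


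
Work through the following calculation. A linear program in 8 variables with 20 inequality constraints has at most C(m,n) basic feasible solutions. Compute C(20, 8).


Each vertex corresponds to some choice of n active constraints out of m, so the number of vertices is at most C(m, n) = m! / (n!(m-n)!).
m = 20, n = 8
Numerator: 20 * 19 * 18 * 17 * 16 * 15 * 14 * 13
Denominator: 8! = 40320
C(20, 8) = 125970


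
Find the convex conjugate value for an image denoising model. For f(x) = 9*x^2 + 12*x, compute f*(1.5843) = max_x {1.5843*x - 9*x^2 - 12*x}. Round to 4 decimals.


f*(y) = sup_x {y*x - a*x^2 - b*x} = sup_x {(y-b)*x - a*x^2}
FOC: (y - b) - 2a*x = 0 => x* = (y - b)/(2a)
x* = (1.5843 - 12)/(2*9) = -0.5787
f*(1.5843) = (y-b)^2/(4a) = (1.5843 - 12)^2/(4*9)
= 108.4868/36 = 3.0135


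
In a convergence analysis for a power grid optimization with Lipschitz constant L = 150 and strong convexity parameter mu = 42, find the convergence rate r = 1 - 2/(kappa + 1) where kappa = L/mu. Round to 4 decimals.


Step 1: Compute the condition number.
kappa = L/mu = 150/42 = 3.5714
Step 2: Compute the convergence rate.
r = 1 - 2/(kappa + 1) = 1 - 2*mu/(L + mu) = (L - mu)/(L + mu) = 108/192 = 0.5625


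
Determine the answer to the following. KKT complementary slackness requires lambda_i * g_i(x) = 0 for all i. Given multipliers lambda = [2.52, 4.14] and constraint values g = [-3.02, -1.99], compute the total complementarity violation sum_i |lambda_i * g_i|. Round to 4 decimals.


KKT complementary slackness check:
lambda_1 * g_1 = 2.52 * -3.02 = -7.6104
lambda_2 * g_2 = 4.14 * -1.99 = -8.2386
Total violation = 7.6104 + 8.2386 = 15.849


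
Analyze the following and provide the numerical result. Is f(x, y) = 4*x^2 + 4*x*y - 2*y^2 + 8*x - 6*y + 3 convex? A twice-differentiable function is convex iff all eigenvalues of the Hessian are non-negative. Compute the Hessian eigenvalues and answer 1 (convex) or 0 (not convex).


The Hessian of f(x,y) = 4*x^2 + 4*x*y - 2*y^2 + 8*x - 6*y + 3 is:
H = [[8, 4], [4, -4]]
Trace = 8 - 4 = 4
Determinant = 8*-4 - (4)^2 = -48
Discriminant = (4)^2 - 4*-48 = 208.0
Eigenvalues: lambda_1 = -5.2111, lambda_2 = 9.2111
The function is not convex.

0


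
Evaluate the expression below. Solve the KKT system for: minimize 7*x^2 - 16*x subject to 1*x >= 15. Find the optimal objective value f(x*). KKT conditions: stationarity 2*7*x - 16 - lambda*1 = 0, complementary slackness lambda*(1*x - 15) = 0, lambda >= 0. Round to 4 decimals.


Step 1: Try lambda = 0 (constraint inactive).
x_unc = 16/(2*7) = 1.1429
Check: 1*1.1429 = 1.1429 < 15 -- violated!
Step 2: Constraint must be active: 1*x = 15
x* = 15/1 = 15.0
lambda = (2*7*15.0 - 16)/1 = 194.0
Step 3: Compute optimal value.
f(x*) = 7*15.0^2 - 16*15.0 = 1335.0


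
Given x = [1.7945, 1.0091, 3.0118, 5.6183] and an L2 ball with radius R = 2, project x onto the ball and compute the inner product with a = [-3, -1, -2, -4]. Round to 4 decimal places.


Step 1: Compute ||x|| (intermediates to 6 decimals).
||x|| = sqrt(1.7945^2 + 1.0091^2 + 3.0118^2 + 5.6183^2) = 6.698862
Step 2: Project.
Since ||x|| > R, scale = R/||x|| = 2/6.698862 = 0.298558, proj(x) = scale * x
proj(x) = [0.535762, 0.301275, 0.899197, 1.677388]
Step 3: Dot product.
a^T * proj(x) = -3*0.535762 - 1*0.301275 - 2*0.899197 - 4*1.677388 = -10.4165


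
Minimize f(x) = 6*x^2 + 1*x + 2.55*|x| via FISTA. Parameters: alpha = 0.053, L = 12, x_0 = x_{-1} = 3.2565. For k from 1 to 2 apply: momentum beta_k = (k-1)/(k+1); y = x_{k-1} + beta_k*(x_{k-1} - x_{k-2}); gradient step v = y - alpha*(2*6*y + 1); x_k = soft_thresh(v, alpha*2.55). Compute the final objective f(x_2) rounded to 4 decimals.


FISTA on f(x) = 6*x^2 + 1*x + 2.55*|x|
L = 12, alpha = 0.053
Iteration 1: beta = 0.0, y = 3.2565 + 0.0*(3.2565 - 3.2565) = 3.2565
  grad(y) = 40.078, v = y - alpha*grad = 1.1324
  prox(v) = soft_thresh(1.1324, 0.1352) = 0.9972
Iteration 2: beta = 0.3333, y = 0.9972 + 0.3333*(0.9972 - 3.2565) = 0.2441
  grad(y) = 3.9295, v = y - alpha*grad = 0.0359
  prox(v) = soft_thresh(0.0359, 0.1352) = 0.0
f(x_2) = 6*0.0^2 + 1*0.0 + 2.55*|0.0| = 0.0


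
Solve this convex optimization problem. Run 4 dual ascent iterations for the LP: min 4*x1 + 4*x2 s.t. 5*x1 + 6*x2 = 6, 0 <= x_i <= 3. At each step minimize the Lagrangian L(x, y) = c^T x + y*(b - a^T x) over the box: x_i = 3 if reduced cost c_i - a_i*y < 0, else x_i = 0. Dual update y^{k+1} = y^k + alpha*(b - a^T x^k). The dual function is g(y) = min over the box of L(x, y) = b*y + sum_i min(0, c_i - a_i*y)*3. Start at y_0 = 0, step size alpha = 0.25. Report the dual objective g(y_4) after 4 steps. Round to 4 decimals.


Dual ascent for LP: min 4*x1 + 4*x2, 5*x1 + 6*x2 = 6, 0 <= x_i <= 3
Step 1: y^k = 0.0, reduced costs: (4.0, 4.0)
  x^k = (0.0, 0.0), subgradient = b - a^T x = 6.0
  y^{k+1} = 0.0 + 0.25*6.0 = 1.5
Step 2: y^k = 1.5, reduced costs: (-3.5, -5.0)
  x^k = (3.0, 3.0), subgradient = b - a^T x = -27.0
  y^{k+1} = 1.5 + 0.25*-27.0 = -5.25
Step 3: y^k = -5.25, reduced costs: (30.25, 35.5)
  x^k = (0.0, 0.0), subgradient = b - a^T x = 6.0
  y^{k+1} = -5.25 + 0.25*6.0 = -3.75
Step 4: y^k = -3.75, reduced costs: (22.75, 26.5)
  x^k = (0.0, 0.0), subgradient = b - a^T x = 6.0
  y^{k+1} = -3.75 + 0.25*6.0 = -2.25
Dual objective at y_4 = -2.25: reduced costs (15.25, 17.5), box minimizer x = (0.0, 0.0)
g(y_4) = b*y + (c1 - a1*y)*x1 + (c2 - a2*y)*x2 = 6*(-2.25) + 15.25*0.0 + 17.5*0.0 = -13.5 + 0.0 + 0.0 = -13.5


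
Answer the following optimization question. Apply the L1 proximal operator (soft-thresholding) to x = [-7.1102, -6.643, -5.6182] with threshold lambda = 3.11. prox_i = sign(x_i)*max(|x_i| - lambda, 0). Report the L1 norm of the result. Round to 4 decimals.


Soft-thresholding with lambda = 3.11:
prox(-7.1102) = sign(-7.1102)*max(|-7.1102| - 3.11, 0) = -4.0002
prox(-6.643) = sign(-6.643)*max(|-6.643| - 3.11, 0) = -3.533
prox(-5.6182) = sign(-5.6182)*max(|-5.6182| - 3.11, 0) = -2.5082
prox(x) = [-4.0002, -3.533, -2.5082]
||prox(x)||_1 = 4.0002 + 3.533 + 2.5082 = 10.0414


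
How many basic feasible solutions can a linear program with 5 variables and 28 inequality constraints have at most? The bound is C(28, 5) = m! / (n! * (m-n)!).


Each vertex corresponds to some choice of n active constraints out of m, so the number of vertices is at most C(m, n) = m! / (n!(m-n)!).
m = 28, n = 5
Numerator: 28 * 27 * 26 * 25 * 24
Denominator: 5! = 120
C(28, 5) = 98280


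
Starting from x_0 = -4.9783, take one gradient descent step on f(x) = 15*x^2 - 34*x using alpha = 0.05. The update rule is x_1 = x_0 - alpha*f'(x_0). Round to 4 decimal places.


We compute the gradient at x_0 and apply the update.
f'(x) = 30*x - 34
f'(-4.9783) = 30*-4.9783 - 34 = -183.349
x_1 = -4.9783 - 0.05*-183.349 = 4.1892


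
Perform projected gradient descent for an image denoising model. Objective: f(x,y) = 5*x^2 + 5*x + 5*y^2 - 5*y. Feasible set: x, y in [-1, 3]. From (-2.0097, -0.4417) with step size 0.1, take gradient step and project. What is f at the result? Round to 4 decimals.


Step 1: Compute gradient at (-2.0097, -0.4417).
grad_x = 2*5*-2.0097 + 5 = -15.097
grad_y = 2*5*-0.4417 - 5 = -9.417
Step 2: Gradient step.
x_raw = -2.0097 - 0.1*-15.097 = -0.5
y_raw = -0.4417 - 0.1*-9.417 = 0.5
Step 3: Project onto [-1, 3].
x_proj = clip(-0.5) = -0.5
y_proj = clip(0.5) = 0.5
Step 4: Evaluate f.
f(-0.5, 0.5) = -2.5


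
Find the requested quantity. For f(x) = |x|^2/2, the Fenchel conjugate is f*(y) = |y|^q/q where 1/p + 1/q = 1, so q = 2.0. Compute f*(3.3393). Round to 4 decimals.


The conjugate exponent q satisfies 1/p + 1/q = 1.
p = 2, so q = 2/(2 - 1) = 2.0
|y|^q = 3.3393^2.0 = 11.1509
f*(3.3393) = 11.1509 / 2.0 = 5.5755


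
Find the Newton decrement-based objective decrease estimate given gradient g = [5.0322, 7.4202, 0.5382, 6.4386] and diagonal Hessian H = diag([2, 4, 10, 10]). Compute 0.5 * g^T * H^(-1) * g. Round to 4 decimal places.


Step 1: H is diagonal, so H^(-1) * g = [2.5161, 1.8551, 0.0538, 0.6439].
Step 2: g^T H^(-1) g = sum_i g_i^2 / H_ii
  = (5.0322)^2/2 + (7.4202)^2/4 + (0.5382)^2/10 + (6.4386)^2/10
  = 12.6615 + 13.7648 + 0.029 + 4.1456 = 30.6009
Step 3: Objective decrease = 0.5 * g^T H^(-1) g = 15.3004


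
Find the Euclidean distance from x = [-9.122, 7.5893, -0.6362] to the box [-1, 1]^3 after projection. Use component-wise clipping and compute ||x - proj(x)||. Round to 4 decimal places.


Project each component onto [-1, 1].
clip(-9.122) = -1.0, clip(7.5893) = 1.0, clip(-0.6362) = -0.6362
Projection = [-1.0, 1.0, -0.6362]
Squared diffs: [65.9669, 43.4189, 0.0]
Distance = sqrt(109.3858) = 10.4588


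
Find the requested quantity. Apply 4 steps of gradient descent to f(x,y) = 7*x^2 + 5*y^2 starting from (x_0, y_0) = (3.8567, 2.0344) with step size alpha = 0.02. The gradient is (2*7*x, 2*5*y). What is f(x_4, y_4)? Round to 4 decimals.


Gradient descent on f(x,y) = 7*x^2 + 5*y^2.
Starting point: (3.8567, 2.0344), alpha = 0.02
Step 1: grad_x = 2*7*3.8567 = 53.9938, grad_y = 2*5*2.0344 = 20.344
  x_1 = 3.8567 - 0.02*53.9938 = 2.7768
  y_1 = 2.0344 - 0.02*20.344 = 1.6275
Step 2: grad_x = 2*7*2.7768 = 38.8755, grad_y = 2*5*1.6275 = 16.2752
  x_2 = 2.7768 - 0.02*38.8755 = 1.9993
  y_2 = 1.6275 - 0.02*16.2752 = 1.302
Step 3: grad_x = 2*7*1.9993 = 27.9904, grad_y = 2*5*1.302 = 13.0202
  x_3 = 1.9993 - 0.02*27.9904 = 1.4395
  y_3 = 1.302 - 0.02*13.0202 = 1.0416
Step 4: grad_x = 2*7*1.4395 = 20.1531, grad_y = 2*5*1.0416 = 10.4161
  x_4 = 1.4395 - 0.02*20.1531 = 1.0364
  y_4 = 1.0416 - 0.02*10.4161 = 0.8333
f(1.0364, 0.8333) = 7*1.0364^2 + 5*0.8333^2 = 10.9914


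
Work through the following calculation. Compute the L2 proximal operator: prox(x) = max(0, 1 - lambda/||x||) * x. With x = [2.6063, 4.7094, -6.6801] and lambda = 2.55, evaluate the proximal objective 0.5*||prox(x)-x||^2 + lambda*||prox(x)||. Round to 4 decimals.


Step 1: Compute ||x||.
||x|| = 8.5788
Step 2: Compute scaling factor.
scale = max(0, 1 - 2.55/8.5788) = 0.7028
Step 3: prox(x) = [1.8316, 3.3095, -4.6945]
||prox(x)|| = 6.0288
Step 4: Proximal objective.
0.5*||prox-x||^2 = 3.2513
lambda*||prox|| = 15.3734
Total = 18.6246


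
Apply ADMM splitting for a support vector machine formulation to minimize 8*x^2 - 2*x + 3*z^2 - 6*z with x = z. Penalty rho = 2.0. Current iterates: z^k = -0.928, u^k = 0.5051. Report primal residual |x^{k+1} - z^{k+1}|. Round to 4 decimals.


ADMM iteration with rho = 2.0, z^k = -0.928, u^k = 0.5051
Step 1: x-update.
Minimize 8*x^2 - 2*x + (2.0/2)*(x + 0.928 + 0.5051)^2
FOC: (2*8 + 2.0)*x = 2 + 2.0*(-0.928 - 0.5051)
x^{k+1} = -0.0481
Step 2: z-update.
Minimize 3*z^2 - 6*z + (2.0/2)*(-0.0481 - z + 0.5051)^2
FOC: (2*3 + 2.0)*z = 6 + 2.0*(-0.0481 + 0.5051)
z^{k+1} = 0.8642
Step 3: u-update.
u^{k+1} = 0.5051 - 0.0481 - 0.8642 = -0.4073
Step 4: Primal residual = |-0.0481 - 0.8642| = 0.9124


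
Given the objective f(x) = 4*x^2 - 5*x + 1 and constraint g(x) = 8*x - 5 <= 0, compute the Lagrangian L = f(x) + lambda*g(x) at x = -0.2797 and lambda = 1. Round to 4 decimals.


Step 1: Evaluate f(x).
f(-0.2797) = 4*(-0.2797)^2 - 5*(-0.2797) + 1 = 2.7114
Step 2: Evaluate g(x).
g(-0.2797) = 8*-0.2797 - 5 = -7.2376
Step 3: Compute Lagrangian.
L = 2.7114 + 1*-7.2376 = -4.5262


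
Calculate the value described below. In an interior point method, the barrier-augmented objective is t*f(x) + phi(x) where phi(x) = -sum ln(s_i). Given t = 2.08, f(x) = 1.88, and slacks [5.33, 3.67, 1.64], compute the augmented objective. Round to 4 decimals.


Step 1: Compute log-barrier.
ln values: [1.6734, 1.3002, 0.4947]
phi = -(1.6734 + 1.3002 + 0.4947) = -3.4682
Step 2: Compute augmented objective.
t*f(x) = 2.08*1.88 = 3.9104
Total = 3.9104 - 3.4682 = 0.4422


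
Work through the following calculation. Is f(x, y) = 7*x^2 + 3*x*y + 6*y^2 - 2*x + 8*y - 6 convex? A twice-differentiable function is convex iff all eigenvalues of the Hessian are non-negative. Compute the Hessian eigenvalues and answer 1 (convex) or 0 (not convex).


The Hessian of f(x,y) = 7*x^2 + 3*x*y + 6*y^2 - 2*x + 8*y - 6 is:
H = [[14, 3], [3, 12]]
Trace = 14 + 12 = 26
Determinant = 14*12 - (3)^2 = 159
Discriminant = (26)^2 - 4*159 = 40.0
Eigenvalues: lambda_1 = 9.8377, lambda_2 = 16.1623
The function is convex.

1


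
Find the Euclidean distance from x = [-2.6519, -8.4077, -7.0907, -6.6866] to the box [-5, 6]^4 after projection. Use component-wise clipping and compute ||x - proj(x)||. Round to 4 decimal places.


Project each component onto [-5, 6].
clip(-2.6519) = -2.6519, clip(-8.4077) = -5.0, clip(-7.0907) = -5.0, clip(-6.6866) = -5.0
Projection = [-2.6519, -5.0, -5.0, -5.0]
Squared diffs: [0.0, 11.6124, 4.371, 2.8446]
Distance = sqrt(18.828) = 4.3391


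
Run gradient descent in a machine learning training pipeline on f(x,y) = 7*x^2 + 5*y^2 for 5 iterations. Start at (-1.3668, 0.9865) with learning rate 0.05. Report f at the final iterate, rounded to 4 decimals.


Gradient descent on f(x,y) = 7*x^2 + 5*y^2.
Starting point: (-1.3668, 0.9865), alpha = 0.05
Step 1: grad_x = 2*7*-1.3668 = -19.1352, grad_y = 2*5*0.9865 = 9.865
  x_1 = -1.3668 - 0.05*-19.1352 = -0.41
  y_1 = 0.9865 - 0.05*9.865 = 0.4933
Step 2: grad_x = 2*7*-0.41 = -5.7406, grad_y = 2*5*0.4933 = 4.9325
  x_2 = -0.41 - 0.05*-5.7406 = -0.123
  y_2 = 0.4933 - 0.05*4.9325 = 0.2466
Step 3: grad_x = 2*7*-0.123 = -1.7222, grad_y = 2*5*0.2466 = 2.4663
  x_3 = -0.123 - 0.05*-1.7222 = -0.0369
  y_3 = 0.2466 - 0.05*2.4663 = 0.1233
Step 4: grad_x = 2*7*-0.0369 = -0.5167, grad_y = 2*5*0.1233 = 1.2331
  x_4 = -0.0369 - 0.05*-0.5167 = -0.0111
  y_4 = 0.1233 - 0.05*1.2331 = 0.0617
Step 5: grad_x = 2*7*-0.0111 = -0.155, grad_y = 2*5*0.0617 = 0.6166
  x_5 = -0.0111 - 0.05*-0.155 = -0.0033
  y_5 = 0.0617 - 0.05*0.6166 = 0.0308
f(-0.0033, 0.0308) = 7*(-0.0033)^2 + 5*0.0308^2 = 0.0048


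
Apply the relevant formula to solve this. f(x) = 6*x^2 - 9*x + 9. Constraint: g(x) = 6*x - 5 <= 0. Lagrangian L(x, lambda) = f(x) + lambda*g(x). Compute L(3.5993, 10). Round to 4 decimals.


Step 1: Evaluate f(x).
f(3.5993) = 6*3.5993^2 - 9*3.5993 + 9 = 54.3361
Step 2: Evaluate g(x).
g(3.5993) = 6*3.5993 - 5 = 16.5958
Step 3: Compute Lagrangian.
L = 54.3361 + 10*16.5958 = 220.2941


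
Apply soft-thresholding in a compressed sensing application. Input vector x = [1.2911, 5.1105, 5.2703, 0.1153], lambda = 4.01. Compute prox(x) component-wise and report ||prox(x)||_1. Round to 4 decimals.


Soft-thresholding with lambda = 4.01:
prox(1.2911) = sign(1.2911)*max(|1.2911| - 4.01, 0) = 0.0
prox(5.1105) = sign(5.1105)*max(|5.1105| - 4.01, 0) = 1.1005
prox(5.2703) = sign(5.2703)*max(|5.2703| - 4.01, 0) = 1.2603
prox(0.1153) = sign(0.1153)*max(|0.1153| - 4.01, 0) = 0.0
prox(x) = [0.0, 1.1005, 1.2603, 0.0]
||prox(x)||_1 = 0.0 + 1.1005 + 1.2603 + 0.0 = 2.3608


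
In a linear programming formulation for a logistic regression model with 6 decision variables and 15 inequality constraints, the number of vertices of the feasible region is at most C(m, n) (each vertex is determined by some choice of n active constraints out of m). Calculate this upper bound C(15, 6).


Each vertex corresponds to some choice of n active constraints out of m, so the number of vertices is at most C(m, n) = m! / (n!(m-n)!).
m = 15, n = 6
Numerator: 15 * 14 * 13 * 12 * 11 * 10
Denominator: 6! = 720
C(15, 6) = 5005


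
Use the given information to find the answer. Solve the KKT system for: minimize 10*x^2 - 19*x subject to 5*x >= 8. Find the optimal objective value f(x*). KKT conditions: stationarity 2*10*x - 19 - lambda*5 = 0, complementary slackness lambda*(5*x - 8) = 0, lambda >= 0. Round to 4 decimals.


Step 1: Try lambda = 0 (constraint inactive).
x_unc = 19/(2*10) = 0.95
Check: 5*0.95 = 4.75 < 8 -- violated!
Step 2: Constraint must be active: 5*x = 8
x* = 8/5 = 1.6
lambda = (2*10*1.6 - 19)/5 = 2.6
Step 3: Compute optimal value.
f(x*) = 10*1.6^2 - 19*1.6 = -4.8


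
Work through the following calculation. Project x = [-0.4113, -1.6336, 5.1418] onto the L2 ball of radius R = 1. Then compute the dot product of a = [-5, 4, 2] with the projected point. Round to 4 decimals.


Step 1: Compute ||x|| (intermediates to 6 decimals).
||x|| = sqrt((-0.4113)^2 + (-1.6336)^2 + 5.1418^2) = 5.410723
Step 2: Project.
Since ||x|| > R, scale = R/||x|| = 1/5.410723 = 0.184818, proj(x) = scale * x
proj(x) = [-0.076016, -0.301919, 0.950297]
Step 3: Dot product.
a^T * proj(x) = -5*(-0.076016) + 4*(-0.301919) + 2*0.950297 = 1.073


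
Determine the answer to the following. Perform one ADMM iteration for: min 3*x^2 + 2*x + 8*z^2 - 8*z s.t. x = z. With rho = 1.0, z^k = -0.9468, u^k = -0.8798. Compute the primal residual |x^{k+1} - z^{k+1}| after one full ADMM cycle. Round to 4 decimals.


ADMM iteration with rho = 1.0, z^k = -0.9468, u^k = -0.8798
Step 1: x-update.
Minimize 3*x^2 + 2*x + (1.0/2)*(x + 0.9468 - 0.8798)^2
FOC: (2*3 + 1.0)*x = -2 + 1.0*(-0.9468 + 0.8798)
x^{k+1} = -0.2953
Step 2: z-update.
Minimize 8*z^2 - 8*z + (1.0/2)*(-0.2953 - z - 0.8798)^2
FOC: (2*8 + 1.0)*z = 8 + 1.0*(-0.2953 - 0.8798)
z^{k+1} = 0.4015
Step 3: u-update.
u^{k+1} = -0.8798 - 0.2953 - 0.4015 = -1.5766
Step 4: Primal residual = |-0.2953 - 0.4015| = 0.6968


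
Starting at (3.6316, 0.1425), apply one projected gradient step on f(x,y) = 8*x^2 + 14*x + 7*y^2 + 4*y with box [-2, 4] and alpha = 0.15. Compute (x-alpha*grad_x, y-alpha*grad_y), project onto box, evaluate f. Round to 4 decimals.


Step 1: Compute gradient at (3.6316, 0.1425).
grad_x = 2*8*3.6316 + 14 = 72.1056
grad_y = 2*7*0.1425 + 4 = 5.995
Step 2: Gradient step.
x_raw = 3.6316 - 0.15*72.1056 = -7.1842
y_raw = 0.1425 - 0.15*5.995 = -0.7568
Step 3: Project onto [-2, 4].
x_proj = clip(-7.1842) = -2.0
y_proj = clip(-0.7568) = -0.7568
Step 4: Evaluate f.
f(-2.0, -0.7568) = 4.9817


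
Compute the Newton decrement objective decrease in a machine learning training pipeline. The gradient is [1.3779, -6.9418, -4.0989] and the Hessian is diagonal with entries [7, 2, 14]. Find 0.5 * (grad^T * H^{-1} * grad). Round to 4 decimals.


Step 1: H is diagonal, so H^(-1) * g = [0.1968, -3.4709, -0.2928].
Step 2: g^T H^(-1) g = sum_i g_i^2 / H_ii
  = (1.3779)^2/7 + (-6.9418)^2/2 + (-4.0989)^2/14
  = 0.2712 + 24.0943 + 1.2001 = 25.5656
Step 3: Objective decrease = 0.5 * g^T H^(-1) g = 12.7828


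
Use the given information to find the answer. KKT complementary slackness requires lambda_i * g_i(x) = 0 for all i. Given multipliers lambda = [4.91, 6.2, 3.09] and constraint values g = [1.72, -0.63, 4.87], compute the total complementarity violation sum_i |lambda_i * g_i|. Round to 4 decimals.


KKT complementary slackness check:
lambda_1 * g_1 = 4.91 * 1.72 = 8.4452
lambda_2 * g_2 = 6.2 * -0.63 = -3.906
lambda_3 * g_3 = 3.09 * 4.87 = 15.0483
Total violation = 8.4452 + 3.906 + 15.0483 = 27.3995


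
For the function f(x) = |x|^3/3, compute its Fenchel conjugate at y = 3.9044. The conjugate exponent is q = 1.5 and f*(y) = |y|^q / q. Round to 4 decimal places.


The conjugate exponent q satisfies 1/p + 1/q = 1.
p = 3, so q = 3/(3 - 1) = 1.5
|y|^q = 3.9044^1.5 = 7.7149
f*(3.9044) = 7.7149 / 1.5 = 5.1433


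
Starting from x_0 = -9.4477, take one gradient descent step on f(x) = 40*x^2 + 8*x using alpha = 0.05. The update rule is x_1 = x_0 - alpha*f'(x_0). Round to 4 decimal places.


We compute the gradient at x_0 and apply the update.
f'(x) = 80*x + 8
f'(-9.4477) = 80*-9.4477 + 8 = -747.816
x_1 = -9.4477 - 0.05*-747.816 = 27.9431


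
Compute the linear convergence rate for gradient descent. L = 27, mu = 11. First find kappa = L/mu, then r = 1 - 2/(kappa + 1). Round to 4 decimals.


Step 1: Compute the condition number.
kappa = L/mu = 27/11 = 2.4545
Step 2: Compute the convergence rate.
r = 1 - 2/(kappa + 1) = 1 - 2*mu/(L + mu) = (L - mu)/(L + mu) = 16/38 = 0.4211


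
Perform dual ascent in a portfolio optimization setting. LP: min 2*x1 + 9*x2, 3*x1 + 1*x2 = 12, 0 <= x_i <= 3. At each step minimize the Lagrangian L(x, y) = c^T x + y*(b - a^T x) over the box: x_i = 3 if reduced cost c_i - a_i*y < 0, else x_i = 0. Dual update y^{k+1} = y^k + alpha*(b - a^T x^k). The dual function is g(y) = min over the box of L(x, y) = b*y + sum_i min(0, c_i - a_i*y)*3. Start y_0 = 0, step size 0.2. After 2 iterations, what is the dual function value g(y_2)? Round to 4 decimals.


Dual ascent for LP: min 2*x1 + 9*x2, 3*x1 + 1*x2 = 12, 0 <= x_i <= 3
Step 1: y^k = 0.0, reduced costs: (2.0, 9.0)
  x^k = (0.0, 0.0), subgradient = b - a^T x = 12.0
  y^{k+1} = 0.0 + 0.2*12.0 = 2.4
Step 2: y^k = 2.4, reduced costs: (-5.2, 6.6)
  x^k = (3.0, 0.0), subgradient = b - a^T x = 3.0
  y^{k+1} = 2.4 + 0.2*3.0 = 3.0
Dual objective at y_2 = 3.0: reduced costs (-7.0, 6.0), box minimizer x = (3.0, 0.0)
g(y_2) = b*y + (c1 - a1*y)*x1 + (c2 - a2*y)*x2 = 12*3.0 + (-7.0)*3.0 + 6.0*0.0 = 36.0 - 21.0 + 0.0 = 15.0


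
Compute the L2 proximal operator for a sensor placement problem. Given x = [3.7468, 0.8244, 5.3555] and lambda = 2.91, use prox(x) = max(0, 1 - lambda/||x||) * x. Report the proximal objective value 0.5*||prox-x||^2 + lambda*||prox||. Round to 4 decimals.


Step 1: Compute ||x||.
||x|| = 6.5878
Step 2: Compute scaling factor.
scale = max(0, 1 - 2.91/6.5878) = 0.5583
Step 3: prox(x) = [2.0918, 0.4602, 2.9898]
||prox(x)|| = 3.6778
Step 4: Proximal objective.
0.5*||prox-x||^2 = 4.2341
lambda*||prox|| = 10.7024
Total = 14.9365


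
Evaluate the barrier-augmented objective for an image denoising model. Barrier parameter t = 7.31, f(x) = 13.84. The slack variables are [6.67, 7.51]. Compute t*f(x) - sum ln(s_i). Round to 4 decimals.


Step 1: Compute log-barrier.
ln values: [1.8976, 2.0162]
phi = -(1.8976 + 2.0162) = -3.9139
Step 2: Compute augmented objective.
t*f(x) = 7.31*13.84 = 101.1704
Total = 101.1704 - 3.9139 = 97.2565


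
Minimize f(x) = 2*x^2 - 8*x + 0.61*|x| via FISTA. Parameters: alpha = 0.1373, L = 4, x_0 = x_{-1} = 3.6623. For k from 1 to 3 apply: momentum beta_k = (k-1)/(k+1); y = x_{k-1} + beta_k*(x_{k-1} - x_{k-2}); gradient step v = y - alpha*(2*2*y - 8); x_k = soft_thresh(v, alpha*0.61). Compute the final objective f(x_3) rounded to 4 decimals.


FISTA on f(x) = 2*x^2 - 8*x + 0.61*|x|
L = 4, alpha = 0.1373
Iteration 1: beta = 0.0, y = 3.6623 + 0.0*(3.6623 - 3.6623) = 3.6623
  grad(y) = 6.6492, v = y - alpha*grad = 2.7494
  prox(v) = soft_thresh(2.7494, 0.0838) = 2.6656
Iteration 2: beta = 0.3333, y = 2.6656 + 0.3333*(2.6656 - 3.6623) = 2.3334
  grad(y) = 1.3335, v = y - alpha*grad = 2.1503
  prox(v) = soft_thresh(2.1503, 0.0838) = 2.0665
Iteration 3: beta = 0.5, y = 2.0665 + 0.5*(2.0665 - 2.6656) = 1.767
  grad(y) = -0.932, v = y - alpha*grad = 1.895
  prox(v) = soft_thresh(1.895, 0.0838) = 1.8112
f(x_3) = 2*1.8112^2 - 8*1.8112 + 0.61*|1.8112| = -6.8239
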